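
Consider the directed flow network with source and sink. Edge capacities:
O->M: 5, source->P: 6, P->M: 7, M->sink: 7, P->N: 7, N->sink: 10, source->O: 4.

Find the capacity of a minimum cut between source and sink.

10

Max flow = 10 (via 2 augmenting paths).
In the residual at optimum, the set reachable from source is {source}.
Cut edges: source->P (cap 6), source->O (cap 4). Sum = 10.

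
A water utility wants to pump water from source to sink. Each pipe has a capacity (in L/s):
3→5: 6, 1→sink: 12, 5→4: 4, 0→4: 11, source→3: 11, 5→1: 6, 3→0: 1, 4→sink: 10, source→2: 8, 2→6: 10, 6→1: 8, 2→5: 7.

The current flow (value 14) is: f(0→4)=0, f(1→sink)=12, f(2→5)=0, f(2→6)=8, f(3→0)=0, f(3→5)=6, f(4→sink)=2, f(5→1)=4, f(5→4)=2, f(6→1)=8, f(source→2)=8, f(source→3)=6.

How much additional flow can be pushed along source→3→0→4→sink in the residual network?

1

Residual capacities along the path: source→3: 5, 3→0: 1, 0→4: 11, 4→sink: 8.
Minimum is 1.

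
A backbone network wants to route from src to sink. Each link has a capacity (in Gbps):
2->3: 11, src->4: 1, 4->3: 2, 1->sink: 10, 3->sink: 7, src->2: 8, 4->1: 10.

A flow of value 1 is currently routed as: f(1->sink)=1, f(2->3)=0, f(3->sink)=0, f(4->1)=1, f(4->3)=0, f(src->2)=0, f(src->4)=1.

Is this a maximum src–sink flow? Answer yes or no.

Residual path src->2->3->sink has bottleneck 7 > 0.
Pushing 7 along it raises the flow to 8, so the given flow is not maximum.

No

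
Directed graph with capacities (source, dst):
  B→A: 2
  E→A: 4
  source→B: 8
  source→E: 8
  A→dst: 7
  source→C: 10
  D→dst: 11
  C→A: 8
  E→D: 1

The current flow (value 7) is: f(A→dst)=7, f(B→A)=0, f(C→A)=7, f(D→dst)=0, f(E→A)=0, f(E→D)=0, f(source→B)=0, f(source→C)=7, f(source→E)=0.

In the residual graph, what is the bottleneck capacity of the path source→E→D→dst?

Residual capacities along the path: source→E: 8, E→D: 1, D→dst: 11.
Minimum is 1.

1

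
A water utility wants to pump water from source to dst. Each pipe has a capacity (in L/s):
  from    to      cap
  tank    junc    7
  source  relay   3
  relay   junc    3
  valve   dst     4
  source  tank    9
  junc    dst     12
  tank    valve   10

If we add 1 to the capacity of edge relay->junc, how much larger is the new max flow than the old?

0

Original max flow = 12.
Edge relay->junc does not cross the min cut (source side {source}), so extra capacity there cannot help.
New max flow = 12. Increase = 0.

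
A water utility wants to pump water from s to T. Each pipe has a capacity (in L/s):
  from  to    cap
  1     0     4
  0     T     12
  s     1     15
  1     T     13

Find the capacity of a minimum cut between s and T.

Max flow = 15 (via 2 augmenting paths).
In the residual at optimum, the set reachable from s is {s}.
Cut edges: s→1 (cap 15). Sum = 15.

15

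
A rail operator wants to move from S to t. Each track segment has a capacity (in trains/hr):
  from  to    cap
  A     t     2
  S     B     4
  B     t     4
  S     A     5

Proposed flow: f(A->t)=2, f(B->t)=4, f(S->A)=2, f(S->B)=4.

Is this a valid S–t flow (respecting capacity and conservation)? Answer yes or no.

Every edge has 0 ≤ f(e) ≤ cap(e).
At each intermediate node, inflow equals outflow.

Yes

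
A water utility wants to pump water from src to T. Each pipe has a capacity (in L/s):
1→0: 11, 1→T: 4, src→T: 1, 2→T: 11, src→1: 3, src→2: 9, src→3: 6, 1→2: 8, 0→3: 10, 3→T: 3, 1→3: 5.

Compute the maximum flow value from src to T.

Augment src→T: bottleneck 1. Total 1.
Augment src→1→T: bottleneck 3. Total 4.
Augment src→3→T: bottleneck 3. Total 7.
Augment src→2→T: bottleneck 9. Total 16.
No augmenting path remains in the residual graph.

16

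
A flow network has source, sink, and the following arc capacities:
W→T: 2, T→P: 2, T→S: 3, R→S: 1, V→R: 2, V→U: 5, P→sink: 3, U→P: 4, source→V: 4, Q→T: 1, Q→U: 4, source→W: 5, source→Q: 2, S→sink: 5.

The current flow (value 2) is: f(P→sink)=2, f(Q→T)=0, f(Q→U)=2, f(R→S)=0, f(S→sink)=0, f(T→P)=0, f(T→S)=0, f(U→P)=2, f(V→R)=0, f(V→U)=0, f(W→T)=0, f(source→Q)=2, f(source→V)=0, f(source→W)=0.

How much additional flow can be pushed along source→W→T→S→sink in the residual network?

Residual capacities along the path: source→W: 5, W→T: 2, T→S: 3, S→sink: 5.
Minimum is 2.

2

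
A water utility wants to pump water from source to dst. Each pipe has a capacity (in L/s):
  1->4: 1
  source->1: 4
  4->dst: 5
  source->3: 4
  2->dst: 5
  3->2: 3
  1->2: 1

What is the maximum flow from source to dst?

5

Augment source->1->4->dst: bottleneck 1. Total 1.
Augment source->1->2->dst: bottleneck 1. Total 2.
Augment source->3->2->dst: bottleneck 3. Total 5.
No augmenting path remains in the residual graph.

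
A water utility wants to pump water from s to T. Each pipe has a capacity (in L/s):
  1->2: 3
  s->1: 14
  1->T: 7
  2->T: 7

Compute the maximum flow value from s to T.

Augment s->1->T: bottleneck 7. Total 7.
Augment s->1->2->T: bottleneck 3. Total 10.
No augmenting path remains in the residual graph.

10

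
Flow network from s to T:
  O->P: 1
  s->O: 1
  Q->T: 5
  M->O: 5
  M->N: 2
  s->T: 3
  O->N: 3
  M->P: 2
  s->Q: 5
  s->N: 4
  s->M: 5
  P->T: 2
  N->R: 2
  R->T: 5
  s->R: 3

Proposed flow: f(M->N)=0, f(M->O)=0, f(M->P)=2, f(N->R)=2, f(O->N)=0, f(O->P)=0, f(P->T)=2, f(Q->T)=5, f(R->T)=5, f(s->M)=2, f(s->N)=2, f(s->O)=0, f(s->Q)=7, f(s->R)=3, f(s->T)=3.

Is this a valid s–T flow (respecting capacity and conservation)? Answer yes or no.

No

Capacity violated on s->Q: flow 7 > capacity 5.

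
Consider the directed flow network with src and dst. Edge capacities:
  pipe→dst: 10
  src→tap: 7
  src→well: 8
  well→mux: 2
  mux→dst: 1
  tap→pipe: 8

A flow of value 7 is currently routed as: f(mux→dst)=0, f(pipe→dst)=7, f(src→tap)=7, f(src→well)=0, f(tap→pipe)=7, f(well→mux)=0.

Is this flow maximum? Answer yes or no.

Residual path src→well→mux→dst has bottleneck 1 > 0.
Pushing 1 along it raises the flow to 8, so the given flow is not maximum.

No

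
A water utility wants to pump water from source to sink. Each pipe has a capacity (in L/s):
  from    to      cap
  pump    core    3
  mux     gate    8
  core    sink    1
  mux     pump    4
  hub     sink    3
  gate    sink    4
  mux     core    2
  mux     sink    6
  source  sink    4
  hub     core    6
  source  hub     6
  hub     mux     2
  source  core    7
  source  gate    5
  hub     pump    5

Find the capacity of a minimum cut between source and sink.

14

Max flow = 14 (via 5 augmenting paths).
In the residual at optimum, the set reachable from source is {core, gate, hub, pump, source}.
Cut edges: source->sink (cap 4), hub->mux (cap 2), hub->sink (cap 3), core->sink (cap 1), gate->sink (cap 4). Sum = 14.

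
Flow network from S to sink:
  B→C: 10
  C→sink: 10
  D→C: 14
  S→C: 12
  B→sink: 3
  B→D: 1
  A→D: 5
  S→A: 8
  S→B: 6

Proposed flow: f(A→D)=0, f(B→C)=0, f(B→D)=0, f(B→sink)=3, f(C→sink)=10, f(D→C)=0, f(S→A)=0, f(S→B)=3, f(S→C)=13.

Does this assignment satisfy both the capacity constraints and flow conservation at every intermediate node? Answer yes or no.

Capacity violated on S→C: flow 13 > capacity 12.

No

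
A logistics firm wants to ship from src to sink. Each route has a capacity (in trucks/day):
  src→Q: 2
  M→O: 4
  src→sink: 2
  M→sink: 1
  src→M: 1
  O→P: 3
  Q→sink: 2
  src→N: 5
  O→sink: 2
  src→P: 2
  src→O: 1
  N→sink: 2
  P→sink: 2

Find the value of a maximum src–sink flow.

Augment src→sink: bottleneck 2. Total 2.
Augment src→M→sink: bottleneck 1. Total 3.
Augment src→O→sink: bottleneck 1. Total 4.
Augment src→Q→sink: bottleneck 2. Total 6.
Augment src→N→sink: bottleneck 2. Total 8.
Augment src→P→sink: bottleneck 2. Total 10.
No augmenting path remains in the residual graph.

10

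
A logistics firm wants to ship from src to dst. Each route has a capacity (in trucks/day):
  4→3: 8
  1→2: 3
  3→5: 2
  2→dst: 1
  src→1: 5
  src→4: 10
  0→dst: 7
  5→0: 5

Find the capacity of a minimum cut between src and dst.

3

Max flow = 3 (via 2 augmenting paths).
In the residual at optimum, the set reachable from src is {1, 2, 3, 4, src}.
Cut edges: 3→5 (cap 2), 2→dst (cap 1). Sum = 3.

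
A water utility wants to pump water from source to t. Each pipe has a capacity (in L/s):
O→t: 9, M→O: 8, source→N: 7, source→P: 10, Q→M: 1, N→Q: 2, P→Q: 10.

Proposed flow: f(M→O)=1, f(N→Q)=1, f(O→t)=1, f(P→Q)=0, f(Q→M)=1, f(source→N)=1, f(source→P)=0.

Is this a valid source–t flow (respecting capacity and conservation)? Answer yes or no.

Every edge has 0 ≤ f(e) ≤ cap(e).
At each intermediate node, inflow equals outflow.

Yes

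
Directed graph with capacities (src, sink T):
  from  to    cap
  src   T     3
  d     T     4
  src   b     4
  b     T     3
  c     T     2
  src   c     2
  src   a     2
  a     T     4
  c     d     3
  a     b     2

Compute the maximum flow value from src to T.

10

Augment src->T: bottleneck 3. Total 3.
Augment src->c->T: bottleneck 2. Total 5.
Augment src->a->T: bottleneck 2. Total 7.
Augment src->b->T: bottleneck 3. Total 10.
No augmenting path remains in the residual graph.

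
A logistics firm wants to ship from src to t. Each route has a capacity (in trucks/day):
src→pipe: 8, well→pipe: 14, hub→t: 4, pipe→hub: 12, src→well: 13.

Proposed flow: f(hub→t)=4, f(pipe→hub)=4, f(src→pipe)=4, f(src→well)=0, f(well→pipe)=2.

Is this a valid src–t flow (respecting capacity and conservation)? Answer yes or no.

Conservation fails at well: inflow 0 ≠ outflow 2.

No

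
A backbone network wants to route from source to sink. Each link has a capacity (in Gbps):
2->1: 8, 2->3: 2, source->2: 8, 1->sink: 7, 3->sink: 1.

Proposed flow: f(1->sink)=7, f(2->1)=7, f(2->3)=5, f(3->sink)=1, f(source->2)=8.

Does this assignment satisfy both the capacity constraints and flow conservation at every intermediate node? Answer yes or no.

Capacity violated on 2->3: flow 5 > capacity 2.

No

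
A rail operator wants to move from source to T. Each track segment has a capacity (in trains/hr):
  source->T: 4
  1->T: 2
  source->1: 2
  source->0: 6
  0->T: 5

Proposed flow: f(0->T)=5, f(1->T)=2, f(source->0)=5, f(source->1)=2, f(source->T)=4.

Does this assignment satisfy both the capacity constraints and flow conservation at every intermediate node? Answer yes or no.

Yes

Every edge has 0 ≤ f(e) ≤ cap(e).
At each intermediate node, inflow equals outflow.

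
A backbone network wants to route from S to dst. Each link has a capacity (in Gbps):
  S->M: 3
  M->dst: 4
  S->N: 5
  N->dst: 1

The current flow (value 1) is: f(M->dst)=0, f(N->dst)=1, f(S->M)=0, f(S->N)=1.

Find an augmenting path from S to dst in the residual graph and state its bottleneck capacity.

S->M->dst, bottleneck 3

Residual along S->M->dst: S->M: 3, M->dst: 4.
Bottleneck = min = 3.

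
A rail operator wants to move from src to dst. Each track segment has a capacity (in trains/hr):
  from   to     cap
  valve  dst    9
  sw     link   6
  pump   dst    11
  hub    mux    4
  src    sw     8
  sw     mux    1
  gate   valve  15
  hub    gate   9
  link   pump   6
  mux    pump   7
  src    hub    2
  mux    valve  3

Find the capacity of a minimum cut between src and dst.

Max flow = 9 (via 3 augmenting paths).
In the residual at optimum, the set reachable from src is {src, sw}.
Cut edges: src→hub (cap 2), sw→link (cap 6), sw→mux (cap 1). Sum = 9.

9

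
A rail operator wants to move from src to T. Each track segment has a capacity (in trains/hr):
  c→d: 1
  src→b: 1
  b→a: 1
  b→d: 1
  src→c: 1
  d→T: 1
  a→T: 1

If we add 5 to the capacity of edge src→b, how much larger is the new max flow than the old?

Original max flow = 2.
Even with extra capacity on src→b, another cut of capacity 2 remains binding.
New max flow = 2. Increase = 0.

0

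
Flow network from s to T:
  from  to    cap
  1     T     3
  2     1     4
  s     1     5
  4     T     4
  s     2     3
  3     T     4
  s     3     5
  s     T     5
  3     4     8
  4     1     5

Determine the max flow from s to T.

13

Augment s→T: bottleneck 5. Total 5.
Augment s→3→T: bottleneck 4. Total 9.
Augment s→1→T: bottleneck 3. Total 12.
Augment s→3→4→T: bottleneck 1. Total 13.
No augmenting path remains in the residual graph.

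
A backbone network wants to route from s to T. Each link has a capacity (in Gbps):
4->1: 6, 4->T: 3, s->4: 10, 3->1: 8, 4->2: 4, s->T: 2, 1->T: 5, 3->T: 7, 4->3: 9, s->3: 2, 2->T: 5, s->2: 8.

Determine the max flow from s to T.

Augment s->T: bottleneck 2. Total 2.
Augment s->4->T: bottleneck 3. Total 5.
Augment s->3->T: bottleneck 2. Total 7.
Augment s->2->T: bottleneck 5. Total 12.
Augment s->4->3->T: bottleneck 5. Total 17.
Augment s->4->1->T: bottleneck 2. Total 19.
No augmenting path remains in the residual graph.

19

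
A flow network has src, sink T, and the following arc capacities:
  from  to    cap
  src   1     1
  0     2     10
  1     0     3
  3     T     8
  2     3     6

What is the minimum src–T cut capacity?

1

Max flow = 1 (via 1 augmenting path).
In the residual at optimum, the set reachable from src is {src}.
Cut edges: src->1 (cap 1). Sum = 1.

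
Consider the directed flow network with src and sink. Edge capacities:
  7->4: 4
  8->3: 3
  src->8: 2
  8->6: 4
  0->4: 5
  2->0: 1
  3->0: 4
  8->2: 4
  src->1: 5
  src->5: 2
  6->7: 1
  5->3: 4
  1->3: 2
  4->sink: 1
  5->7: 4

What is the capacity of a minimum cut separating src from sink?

1

Max flow = 1 (via 1 augmenting path).
In the residual at optimum, the set reachable from src is {0, 1, 2, 3, 4, 5, 6, 7, 8, src}.
Cut edges: 4->sink (cap 1). Sum = 1.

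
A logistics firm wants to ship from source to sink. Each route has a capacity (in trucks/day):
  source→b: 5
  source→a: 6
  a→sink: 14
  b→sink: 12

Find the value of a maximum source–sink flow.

Augment source→b→sink: bottleneck 5. Total 5.
Augment source→a→sink: bottleneck 6. Total 11.
No augmenting path remains in the residual graph.

11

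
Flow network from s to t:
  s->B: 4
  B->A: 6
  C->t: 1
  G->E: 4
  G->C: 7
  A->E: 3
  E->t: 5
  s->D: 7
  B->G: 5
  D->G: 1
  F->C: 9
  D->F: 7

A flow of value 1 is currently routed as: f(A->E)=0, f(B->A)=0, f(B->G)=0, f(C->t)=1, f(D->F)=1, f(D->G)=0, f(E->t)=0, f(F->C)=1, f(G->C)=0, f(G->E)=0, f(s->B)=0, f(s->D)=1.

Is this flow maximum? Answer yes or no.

No

Residual path s->D->G->E->t has bottleneck 1 > 0.
Pushing 1 along it raises the flow to 2, so the given flow is not maximum.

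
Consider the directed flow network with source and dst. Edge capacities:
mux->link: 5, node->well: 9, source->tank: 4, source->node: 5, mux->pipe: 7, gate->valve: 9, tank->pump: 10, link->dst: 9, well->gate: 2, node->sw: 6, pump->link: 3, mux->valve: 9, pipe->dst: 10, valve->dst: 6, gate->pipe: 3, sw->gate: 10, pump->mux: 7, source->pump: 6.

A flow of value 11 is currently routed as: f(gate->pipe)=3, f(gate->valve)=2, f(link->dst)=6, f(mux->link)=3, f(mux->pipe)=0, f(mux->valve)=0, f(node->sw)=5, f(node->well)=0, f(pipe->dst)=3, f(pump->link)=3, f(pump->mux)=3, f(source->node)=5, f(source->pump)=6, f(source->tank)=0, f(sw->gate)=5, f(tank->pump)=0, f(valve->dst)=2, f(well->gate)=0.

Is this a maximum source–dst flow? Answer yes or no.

No

Residual path source->tank->pump->mux->link->dst has bottleneck 2 > 0.
Pushing 2 along it raises the flow to 13, so the given flow is not maximum.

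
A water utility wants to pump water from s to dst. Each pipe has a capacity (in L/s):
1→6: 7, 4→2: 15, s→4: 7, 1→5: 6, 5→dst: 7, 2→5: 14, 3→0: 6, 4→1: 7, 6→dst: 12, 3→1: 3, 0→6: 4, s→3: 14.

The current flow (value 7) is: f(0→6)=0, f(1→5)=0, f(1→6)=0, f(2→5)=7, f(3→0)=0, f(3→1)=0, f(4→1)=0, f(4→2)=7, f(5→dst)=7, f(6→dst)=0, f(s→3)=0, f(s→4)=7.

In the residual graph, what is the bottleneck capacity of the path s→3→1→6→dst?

Residual capacities along the path: s→3: 14, 3→1: 3, 1→6: 7, 6→dst: 12.
Minimum is 3.

3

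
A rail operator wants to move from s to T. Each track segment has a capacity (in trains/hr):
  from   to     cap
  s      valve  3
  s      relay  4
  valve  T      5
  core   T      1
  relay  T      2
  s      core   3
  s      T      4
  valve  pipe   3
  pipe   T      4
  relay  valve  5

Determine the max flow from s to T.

Augment s→T: bottleneck 4. Total 4.
Augment s→relay→T: bottleneck 2. Total 6.
Augment s→valve→T: bottleneck 3. Total 9.
Augment s→core→T: bottleneck 1. Total 10.
Augment s→relay→valve→T: bottleneck 2. Total 12.
No augmenting path remains in the residual graph.

12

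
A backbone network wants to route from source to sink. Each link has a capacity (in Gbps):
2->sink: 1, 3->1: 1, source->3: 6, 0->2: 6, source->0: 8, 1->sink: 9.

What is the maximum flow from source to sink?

Augment source->3->1->sink: bottleneck 1. Total 1.
Augment source->0->2->sink: bottleneck 1. Total 2.
No augmenting path remains in the residual graph.

2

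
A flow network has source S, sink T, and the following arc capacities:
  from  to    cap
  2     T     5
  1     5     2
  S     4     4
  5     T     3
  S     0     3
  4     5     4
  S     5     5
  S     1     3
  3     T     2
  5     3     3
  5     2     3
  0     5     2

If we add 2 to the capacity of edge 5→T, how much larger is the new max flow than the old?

2

Original max flow = 8.
After raising cap(5→T), augmenting paths through that edge carry 2 more units.
New max flow = 10. Increase = 2.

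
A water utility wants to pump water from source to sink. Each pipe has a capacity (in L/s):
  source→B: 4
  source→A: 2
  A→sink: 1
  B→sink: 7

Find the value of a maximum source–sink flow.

Augment source→B→sink: bottleneck 4. Total 4.
Augment source→A→sink: bottleneck 1. Total 5.
No augmenting path remains in the residual graph.

5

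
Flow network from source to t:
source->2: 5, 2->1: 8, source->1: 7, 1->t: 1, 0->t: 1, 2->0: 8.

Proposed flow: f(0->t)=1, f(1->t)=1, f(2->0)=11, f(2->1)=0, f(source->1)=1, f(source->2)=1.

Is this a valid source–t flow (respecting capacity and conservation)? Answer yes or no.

Capacity violated on 2->0: flow 11 > capacity 8.

No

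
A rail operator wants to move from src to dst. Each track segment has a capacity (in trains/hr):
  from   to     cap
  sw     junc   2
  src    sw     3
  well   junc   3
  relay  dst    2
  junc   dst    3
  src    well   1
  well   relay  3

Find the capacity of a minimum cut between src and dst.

3

Max flow = 3 (via 2 augmenting paths).
In the residual at optimum, the set reachable from src is {src, sw}.
Cut edges: src->well (cap 1), sw->junc (cap 2). Sum = 3.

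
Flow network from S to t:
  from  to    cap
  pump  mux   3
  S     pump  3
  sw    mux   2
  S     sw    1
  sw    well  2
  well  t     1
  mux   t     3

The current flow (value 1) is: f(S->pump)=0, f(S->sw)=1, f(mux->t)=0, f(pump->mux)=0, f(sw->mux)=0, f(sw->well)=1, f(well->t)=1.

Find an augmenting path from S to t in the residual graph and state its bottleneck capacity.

Residual along S->pump->mux->t: S->pump: 3, pump->mux: 3, mux->t: 3.
Bottleneck = min = 3.

S->pump->mux->t, bottleneck 3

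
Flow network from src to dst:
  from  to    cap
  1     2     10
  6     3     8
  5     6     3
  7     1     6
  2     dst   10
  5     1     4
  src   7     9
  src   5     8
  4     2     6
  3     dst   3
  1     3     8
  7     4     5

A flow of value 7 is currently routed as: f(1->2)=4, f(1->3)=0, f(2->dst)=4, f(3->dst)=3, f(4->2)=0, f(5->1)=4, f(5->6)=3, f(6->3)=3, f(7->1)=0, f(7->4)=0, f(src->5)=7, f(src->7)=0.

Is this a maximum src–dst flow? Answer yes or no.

No

Residual path src->7->1->2->dst has bottleneck 6 > 0.
Pushing 6 along it raises the flow to 13, so the given flow is not maximum.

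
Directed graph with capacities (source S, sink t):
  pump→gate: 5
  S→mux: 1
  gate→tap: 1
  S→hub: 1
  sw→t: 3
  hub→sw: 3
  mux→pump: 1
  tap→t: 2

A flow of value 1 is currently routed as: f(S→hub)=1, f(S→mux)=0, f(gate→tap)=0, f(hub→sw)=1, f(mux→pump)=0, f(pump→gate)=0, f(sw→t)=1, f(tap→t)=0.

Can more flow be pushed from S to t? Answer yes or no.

Residual path S→mux→pump→gate→tap→t has bottleneck 1 > 0.
Pushing 1 along it raises the flow to 2, so the given flow is not maximum.

Yes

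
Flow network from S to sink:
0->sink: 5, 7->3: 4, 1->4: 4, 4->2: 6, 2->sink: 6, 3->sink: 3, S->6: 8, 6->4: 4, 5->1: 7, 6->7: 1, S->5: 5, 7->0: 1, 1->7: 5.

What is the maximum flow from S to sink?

10

Augment S->6->4->2->sink: bottleneck 4. Total 4.
Augment S->6->7->0->sink: bottleneck 1. Total 5.
Augment S->5->1->7->3->sink: bottleneck 3. Total 8.
Augment S->5->1->4->2->sink: bottleneck 2. Total 10.
No augmenting path remains in the residual graph.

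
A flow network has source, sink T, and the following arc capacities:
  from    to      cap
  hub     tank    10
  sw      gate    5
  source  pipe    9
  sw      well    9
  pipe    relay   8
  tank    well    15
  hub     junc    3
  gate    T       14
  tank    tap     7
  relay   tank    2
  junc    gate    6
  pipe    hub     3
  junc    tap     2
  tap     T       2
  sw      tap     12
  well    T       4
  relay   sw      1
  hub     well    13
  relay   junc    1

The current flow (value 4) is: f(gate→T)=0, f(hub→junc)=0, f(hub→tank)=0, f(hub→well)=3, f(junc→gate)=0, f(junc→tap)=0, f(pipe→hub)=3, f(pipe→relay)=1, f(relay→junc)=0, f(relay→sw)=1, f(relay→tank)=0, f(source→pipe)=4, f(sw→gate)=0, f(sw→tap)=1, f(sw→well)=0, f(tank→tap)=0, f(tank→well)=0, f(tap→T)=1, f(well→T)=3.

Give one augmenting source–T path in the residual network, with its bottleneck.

source→pipe→relay→tank→tap→T, bottleneck 1

Residual along source→pipe→relay→tank→tap→T: source→pipe: 5, pipe→relay: 7, relay→tank: 2, tank→tap: 7, tap→T: 1.
Bottleneck = min = 1.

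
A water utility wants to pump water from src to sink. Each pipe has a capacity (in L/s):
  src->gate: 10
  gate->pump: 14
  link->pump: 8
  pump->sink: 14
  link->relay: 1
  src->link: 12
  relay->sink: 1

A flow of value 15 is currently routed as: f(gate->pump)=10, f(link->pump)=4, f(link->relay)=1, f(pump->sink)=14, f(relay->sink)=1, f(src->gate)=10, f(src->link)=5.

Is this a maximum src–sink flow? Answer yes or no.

Yes

Residual reachable from src: {gate, link, pump, src}; sink is not reachable.
Saturated cut: link->relay, pump->sink with total capacity 15 = current flow value. Flow is maximum.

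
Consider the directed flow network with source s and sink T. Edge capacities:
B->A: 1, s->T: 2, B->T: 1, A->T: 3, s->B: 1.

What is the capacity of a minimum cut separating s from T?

3

Max flow = 3 (via 2 augmenting paths).
In the residual at optimum, the set reachable from s is {s}.
Cut edges: s->B (cap 1), s->T (cap 2). Sum = 3.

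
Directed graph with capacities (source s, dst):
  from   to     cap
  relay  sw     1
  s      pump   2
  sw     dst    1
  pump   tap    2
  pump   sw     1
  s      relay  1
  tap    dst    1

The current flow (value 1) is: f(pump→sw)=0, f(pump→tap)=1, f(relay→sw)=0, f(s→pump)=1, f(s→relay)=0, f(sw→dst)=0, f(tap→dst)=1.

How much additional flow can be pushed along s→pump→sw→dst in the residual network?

Residual capacities along the path: s→pump: 1, pump→sw: 1, sw→dst: 1.
Minimum is 1.

1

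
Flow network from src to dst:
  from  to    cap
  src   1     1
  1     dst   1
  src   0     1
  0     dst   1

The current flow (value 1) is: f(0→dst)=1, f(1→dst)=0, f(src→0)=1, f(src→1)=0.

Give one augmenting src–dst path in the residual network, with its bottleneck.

src→1→dst, bottleneck 1

Residual along src→1→dst: src→1: 1, 1→dst: 1.
Bottleneck = min = 1.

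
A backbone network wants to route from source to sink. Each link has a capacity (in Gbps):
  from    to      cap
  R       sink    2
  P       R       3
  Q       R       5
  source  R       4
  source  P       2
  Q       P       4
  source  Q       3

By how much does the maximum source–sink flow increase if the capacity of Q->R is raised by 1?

0

Original max flow = 2.
Edge Q->R does not cross the min cut (source side {P, Q, R, source}), so extra capacity there cannot help.
New max flow = 2. Increase = 0.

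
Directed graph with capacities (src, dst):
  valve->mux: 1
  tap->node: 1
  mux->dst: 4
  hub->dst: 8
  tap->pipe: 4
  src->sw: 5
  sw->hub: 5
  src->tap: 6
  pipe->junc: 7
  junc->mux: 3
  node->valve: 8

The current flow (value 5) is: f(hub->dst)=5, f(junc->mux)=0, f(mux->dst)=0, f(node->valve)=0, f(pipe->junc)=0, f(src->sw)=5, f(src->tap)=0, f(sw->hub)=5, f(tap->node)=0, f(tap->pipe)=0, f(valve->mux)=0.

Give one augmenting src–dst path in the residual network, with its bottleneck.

Residual along src->tap->node->valve->mux->dst: src->tap: 6, tap->node: 1, node->valve: 8, valve->mux: 1, mux->dst: 4.
Bottleneck = min = 1.

src->tap->node->valve->mux->dst, bottleneck 1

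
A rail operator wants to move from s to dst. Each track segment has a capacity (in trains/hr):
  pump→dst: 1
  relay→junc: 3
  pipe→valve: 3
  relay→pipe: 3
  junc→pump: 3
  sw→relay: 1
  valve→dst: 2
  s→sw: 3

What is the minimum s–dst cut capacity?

1

Max flow = 1 (via 1 augmenting path).
In the residual at optimum, the set reachable from s is {s, sw}.
Cut edges: sw→relay (cap 1). Sum = 1.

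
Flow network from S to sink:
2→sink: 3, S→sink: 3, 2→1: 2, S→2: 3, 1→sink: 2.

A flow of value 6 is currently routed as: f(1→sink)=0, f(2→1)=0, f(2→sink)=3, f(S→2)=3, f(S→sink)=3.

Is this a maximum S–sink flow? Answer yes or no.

Yes

Residual reachable from S: {S}; sink is not reachable.
Saturated cut: S→2, S→sink with total capacity 6 = current flow value. Flow is maximum.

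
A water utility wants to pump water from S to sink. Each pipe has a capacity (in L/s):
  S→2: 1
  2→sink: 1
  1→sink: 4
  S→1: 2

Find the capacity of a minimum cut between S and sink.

3

Max flow = 3 (via 2 augmenting paths).
In the residual at optimum, the set reachable from S is {S}.
Cut edges: S→1 (cap 2), S→2 (cap 1). Sum = 3.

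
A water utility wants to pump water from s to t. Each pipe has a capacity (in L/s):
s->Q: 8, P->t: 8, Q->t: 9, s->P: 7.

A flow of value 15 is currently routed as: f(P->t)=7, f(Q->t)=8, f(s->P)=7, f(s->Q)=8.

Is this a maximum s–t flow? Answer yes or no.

Residual reachable from s: {s}; t is not reachable.
Saturated cut: s->Q, s->P with total capacity 15 = current flow value. Flow is maximum.

Yes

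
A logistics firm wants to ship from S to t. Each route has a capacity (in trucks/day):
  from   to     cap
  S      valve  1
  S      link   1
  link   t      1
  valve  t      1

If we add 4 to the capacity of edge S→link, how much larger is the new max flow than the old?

0

Original max flow = 2.
Even with extra capacity on S→link, another cut of capacity 2 remains binding.
New max flow = 2. Increase = 0.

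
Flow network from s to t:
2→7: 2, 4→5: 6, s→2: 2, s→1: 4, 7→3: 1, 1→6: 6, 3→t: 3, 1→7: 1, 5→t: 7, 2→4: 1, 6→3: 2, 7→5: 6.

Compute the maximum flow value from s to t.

Augment s→1→6→3→t: bottleneck 2. Total 2.
Augment s→1→7→3→t: bottleneck 1. Total 3.
Augment s→2→7→5→t: bottleneck 2. Total 5.
No augmenting path remains in the residual graph.

5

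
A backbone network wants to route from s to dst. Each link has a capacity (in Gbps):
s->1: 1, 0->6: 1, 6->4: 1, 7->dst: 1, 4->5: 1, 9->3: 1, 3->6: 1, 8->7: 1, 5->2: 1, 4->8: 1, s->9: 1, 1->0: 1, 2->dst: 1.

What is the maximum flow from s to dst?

1

Augment s->9->3->6->4->8->7->dst: bottleneck 1. Total 1.
No augmenting path remains in the residual graph.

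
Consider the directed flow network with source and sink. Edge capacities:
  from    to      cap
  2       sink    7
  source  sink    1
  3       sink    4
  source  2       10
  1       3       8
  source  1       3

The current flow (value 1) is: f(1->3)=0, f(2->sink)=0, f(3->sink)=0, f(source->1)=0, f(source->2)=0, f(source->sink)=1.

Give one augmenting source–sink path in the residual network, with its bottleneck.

source->2->sink, bottleneck 7

Residual along source->2->sink: source->2: 10, 2->sink: 7.
Bottleneck = min = 7.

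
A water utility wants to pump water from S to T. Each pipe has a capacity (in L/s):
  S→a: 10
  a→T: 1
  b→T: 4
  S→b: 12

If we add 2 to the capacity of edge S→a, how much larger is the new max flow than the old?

0

Original max flow = 5.
Edge S→a does not cross the min cut (source side {S, a, b}), so extra capacity there cannot help.
New max flow = 5. Increase = 0.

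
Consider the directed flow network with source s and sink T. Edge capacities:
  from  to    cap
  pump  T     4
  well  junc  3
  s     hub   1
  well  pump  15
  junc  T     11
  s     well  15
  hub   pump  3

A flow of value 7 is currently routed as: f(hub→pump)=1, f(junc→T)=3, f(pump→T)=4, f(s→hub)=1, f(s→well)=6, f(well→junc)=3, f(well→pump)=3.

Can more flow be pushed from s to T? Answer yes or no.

No

Residual reachable from s: {hub, pump, s, well}; T is not reachable.
Saturated cut: well→junc, pump→T with total capacity 7 = current flow value. Flow is maximum.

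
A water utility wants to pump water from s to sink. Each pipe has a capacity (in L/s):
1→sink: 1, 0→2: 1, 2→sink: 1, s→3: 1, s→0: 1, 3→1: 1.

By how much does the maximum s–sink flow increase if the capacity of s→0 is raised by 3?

Original max flow = 2.
Even with extra capacity on s→0, another cut of capacity 2 remains binding.
New max flow = 2. Increase = 0.

0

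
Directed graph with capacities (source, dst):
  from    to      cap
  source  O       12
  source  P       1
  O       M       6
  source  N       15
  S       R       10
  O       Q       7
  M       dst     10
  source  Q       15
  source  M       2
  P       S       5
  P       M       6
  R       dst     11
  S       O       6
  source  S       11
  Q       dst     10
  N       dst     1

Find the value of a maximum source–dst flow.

30

Augment source->N->dst: bottleneck 1. Total 1.
Augment source->M->dst: bottleneck 2. Total 3.
Augment source->Q->dst: bottleneck 10. Total 13.
Augment source->P->M->dst: bottleneck 1. Total 14.
Augment source->S->R->dst: bottleneck 10. Total 24.
Augment source->O->M->dst: bottleneck 6. Total 30.
No augmenting path remains in the residual graph.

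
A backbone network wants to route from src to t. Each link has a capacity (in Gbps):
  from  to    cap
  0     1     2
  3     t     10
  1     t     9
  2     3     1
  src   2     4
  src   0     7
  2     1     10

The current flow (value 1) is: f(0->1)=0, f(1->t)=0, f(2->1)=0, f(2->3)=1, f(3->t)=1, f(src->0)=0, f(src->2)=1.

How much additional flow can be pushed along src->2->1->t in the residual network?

Residual capacities along the path: src->2: 3, 2->1: 10, 1->t: 9.
Minimum is 3.

3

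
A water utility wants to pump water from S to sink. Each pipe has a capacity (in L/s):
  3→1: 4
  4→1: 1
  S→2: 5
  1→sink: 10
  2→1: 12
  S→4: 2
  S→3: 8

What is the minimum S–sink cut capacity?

10

Max flow = 10 (via 3 augmenting paths).
In the residual at optimum, the set reachable from S is {3, 4, S}.
Cut edges: S→2 (cap 5), 4→1 (cap 1), 3→1 (cap 4). Sum = 10.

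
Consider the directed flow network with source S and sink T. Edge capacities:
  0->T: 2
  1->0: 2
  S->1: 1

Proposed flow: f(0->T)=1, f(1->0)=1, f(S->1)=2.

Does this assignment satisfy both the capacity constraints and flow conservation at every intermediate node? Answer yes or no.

Capacity violated on S->1: flow 2 > capacity 1.

No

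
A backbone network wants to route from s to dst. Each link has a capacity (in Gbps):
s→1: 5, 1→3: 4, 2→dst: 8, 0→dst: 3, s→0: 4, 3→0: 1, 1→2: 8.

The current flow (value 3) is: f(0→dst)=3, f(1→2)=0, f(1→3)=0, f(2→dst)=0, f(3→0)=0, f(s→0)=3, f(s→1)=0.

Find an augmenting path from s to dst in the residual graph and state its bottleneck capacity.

Residual along s→1→2→dst: s→1: 5, 1→2: 8, 2→dst: 8.
Bottleneck = min = 5.

s→1→2→dst, bottleneck 5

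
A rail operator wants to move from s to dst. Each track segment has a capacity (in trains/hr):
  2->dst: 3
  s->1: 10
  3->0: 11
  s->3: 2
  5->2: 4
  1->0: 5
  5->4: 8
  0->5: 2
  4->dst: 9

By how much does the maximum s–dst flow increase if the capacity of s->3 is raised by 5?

0

Original max flow = 2.
Edge s->3 does not cross the min cut (source side {0, 1, 3, s}), so extra capacity there cannot help.
New max flow = 2. Increase = 0.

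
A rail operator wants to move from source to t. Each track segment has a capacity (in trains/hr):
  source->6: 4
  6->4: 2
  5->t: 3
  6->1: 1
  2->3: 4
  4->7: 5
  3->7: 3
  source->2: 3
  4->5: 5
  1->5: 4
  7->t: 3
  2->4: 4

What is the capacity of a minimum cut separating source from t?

Max flow = 6 (via 3 augmenting paths).
In the residual at optimum, the set reachable from source is {6, source}.
Cut edges: source->2 (cap 3), 6->1 (cap 1), 6->4 (cap 2). Sum = 6.

6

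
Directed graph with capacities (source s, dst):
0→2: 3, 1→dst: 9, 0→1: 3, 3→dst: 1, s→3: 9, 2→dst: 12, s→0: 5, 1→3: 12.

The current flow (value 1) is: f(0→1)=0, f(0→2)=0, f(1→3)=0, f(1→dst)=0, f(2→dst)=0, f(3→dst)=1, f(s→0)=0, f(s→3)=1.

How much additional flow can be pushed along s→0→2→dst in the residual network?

Residual capacities along the path: s→0: 5, 0→2: 3, 2→dst: 12.
Minimum is 3.

3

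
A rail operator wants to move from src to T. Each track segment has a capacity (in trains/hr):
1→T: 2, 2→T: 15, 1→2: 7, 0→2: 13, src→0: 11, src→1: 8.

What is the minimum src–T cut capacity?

Max flow = 17 (via 3 augmenting paths).
In the residual at optimum, the set reachable from src is {0, 1, 2, src}.
Cut edges: 1→T (cap 2), 2→T (cap 15). Sum = 17.

17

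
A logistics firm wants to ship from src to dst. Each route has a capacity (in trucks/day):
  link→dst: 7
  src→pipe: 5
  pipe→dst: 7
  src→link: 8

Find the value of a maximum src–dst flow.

Augment src→link→dst: bottleneck 7. Total 7.
Augment src→pipe→dst: bottleneck 5. Total 12.
No augmenting path remains in the residual graph.

12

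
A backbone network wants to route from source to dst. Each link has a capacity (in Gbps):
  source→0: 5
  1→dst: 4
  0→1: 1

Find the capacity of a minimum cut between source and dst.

1

Max flow = 1 (via 1 augmenting path).
In the residual at optimum, the set reachable from source is {0, source}.
Cut edges: 0→1 (cap 1). Sum = 1.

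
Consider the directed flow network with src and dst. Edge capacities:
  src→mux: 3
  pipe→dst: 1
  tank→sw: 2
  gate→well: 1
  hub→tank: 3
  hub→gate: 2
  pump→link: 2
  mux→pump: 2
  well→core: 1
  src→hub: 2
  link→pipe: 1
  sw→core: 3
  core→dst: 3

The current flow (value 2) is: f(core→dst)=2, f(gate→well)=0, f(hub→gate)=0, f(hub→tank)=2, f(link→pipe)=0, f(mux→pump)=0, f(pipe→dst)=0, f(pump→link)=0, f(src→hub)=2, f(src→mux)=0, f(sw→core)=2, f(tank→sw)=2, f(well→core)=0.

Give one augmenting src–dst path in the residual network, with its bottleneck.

src→mux→pump→link→pipe→dst, bottleneck 1

Residual along src→mux→pump→link→pipe→dst: src→mux: 3, mux→pump: 2, pump→link: 2, link→pipe: 1, pipe→dst: 1.
Bottleneck = min = 1.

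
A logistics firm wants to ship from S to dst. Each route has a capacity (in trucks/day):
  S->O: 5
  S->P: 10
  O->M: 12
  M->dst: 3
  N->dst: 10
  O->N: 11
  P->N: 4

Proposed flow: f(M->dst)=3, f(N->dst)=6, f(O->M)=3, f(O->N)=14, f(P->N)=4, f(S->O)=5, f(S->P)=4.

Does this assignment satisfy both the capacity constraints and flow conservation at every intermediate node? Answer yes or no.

Capacity violated on O->N: flow 14 > capacity 11.

No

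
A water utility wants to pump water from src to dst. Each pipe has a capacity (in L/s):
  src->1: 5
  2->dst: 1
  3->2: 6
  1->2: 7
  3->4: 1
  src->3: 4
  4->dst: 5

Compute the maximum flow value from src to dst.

2

Augment src->1->2->dst: bottleneck 1. Total 1.
Augment src->3->4->dst: bottleneck 1. Total 2.
No augmenting path remains in the residual graph.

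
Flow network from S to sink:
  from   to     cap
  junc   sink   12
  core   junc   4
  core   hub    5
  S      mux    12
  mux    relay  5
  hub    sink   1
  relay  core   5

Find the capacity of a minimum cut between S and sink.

Max flow = 5 (via 2 augmenting paths).
In the residual at optimum, the set reachable from S is {S, mux}.
Cut edges: mux->relay (cap 5). Sum = 5.

5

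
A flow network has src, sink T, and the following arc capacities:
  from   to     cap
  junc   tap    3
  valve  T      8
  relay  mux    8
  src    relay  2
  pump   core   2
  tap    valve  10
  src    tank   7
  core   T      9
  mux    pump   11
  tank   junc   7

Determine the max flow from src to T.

5

Augment src->relay->mux->pump->core->T: bottleneck 2. Total 2.
Augment src->tank->junc->tap->valve->T: bottleneck 3. Total 5.
No augmenting path remains in the residual graph.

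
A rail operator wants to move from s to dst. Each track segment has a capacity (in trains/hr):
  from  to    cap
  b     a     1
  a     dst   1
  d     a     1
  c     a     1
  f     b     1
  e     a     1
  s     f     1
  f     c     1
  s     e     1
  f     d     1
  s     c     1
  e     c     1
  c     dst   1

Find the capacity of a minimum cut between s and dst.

2

Max flow = 2 (via 2 augmenting paths).
In the residual at optimum, the set reachable from s is {a, b, c, d, e, f, s}.
Cut edges: c→dst (cap 1), a→dst (cap 1). Sum = 2.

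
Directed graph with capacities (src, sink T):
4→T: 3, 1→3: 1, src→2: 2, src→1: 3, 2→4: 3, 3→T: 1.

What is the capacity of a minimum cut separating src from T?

Max flow = 3 (via 2 augmenting paths).
In the residual at optimum, the set reachable from src is {1, src}.
Cut edges: 1→3 (cap 1), src→2 (cap 2). Sum = 3.

3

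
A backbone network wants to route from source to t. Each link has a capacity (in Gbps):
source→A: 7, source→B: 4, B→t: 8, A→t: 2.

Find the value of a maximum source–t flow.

6

Augment source→A→t: bottleneck 2. Total 2.
Augment source→B→t: bottleneck 4. Total 6.
No augmenting path remains in the residual graph.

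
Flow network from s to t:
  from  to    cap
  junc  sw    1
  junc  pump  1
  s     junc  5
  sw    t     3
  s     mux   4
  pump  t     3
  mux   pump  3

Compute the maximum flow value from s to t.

Augment s->junc->sw->t: bottleneck 1. Total 1.
Augment s->junc->pump->t: bottleneck 1. Total 2.
Augment s->mux->pump->t: bottleneck 2. Total 4.
No augmenting path remains in the residual graph.

4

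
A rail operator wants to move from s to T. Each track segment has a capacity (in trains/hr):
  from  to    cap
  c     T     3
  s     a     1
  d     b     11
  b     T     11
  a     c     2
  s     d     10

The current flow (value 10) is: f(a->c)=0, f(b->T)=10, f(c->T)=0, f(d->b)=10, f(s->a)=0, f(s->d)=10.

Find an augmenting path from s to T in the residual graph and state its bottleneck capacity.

s->a->c->T, bottleneck 1

Residual along s->a->c->T: s->a: 1, a->c: 2, c->T: 3.
Bottleneck = min = 1.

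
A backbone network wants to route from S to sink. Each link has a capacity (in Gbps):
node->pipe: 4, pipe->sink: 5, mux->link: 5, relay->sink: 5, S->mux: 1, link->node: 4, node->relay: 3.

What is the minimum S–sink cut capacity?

1

Max flow = 1 (via 1 augmenting path).
In the residual at optimum, the set reachable from S is {S}.
Cut edges: S->mux (cap 1). Sum = 1.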